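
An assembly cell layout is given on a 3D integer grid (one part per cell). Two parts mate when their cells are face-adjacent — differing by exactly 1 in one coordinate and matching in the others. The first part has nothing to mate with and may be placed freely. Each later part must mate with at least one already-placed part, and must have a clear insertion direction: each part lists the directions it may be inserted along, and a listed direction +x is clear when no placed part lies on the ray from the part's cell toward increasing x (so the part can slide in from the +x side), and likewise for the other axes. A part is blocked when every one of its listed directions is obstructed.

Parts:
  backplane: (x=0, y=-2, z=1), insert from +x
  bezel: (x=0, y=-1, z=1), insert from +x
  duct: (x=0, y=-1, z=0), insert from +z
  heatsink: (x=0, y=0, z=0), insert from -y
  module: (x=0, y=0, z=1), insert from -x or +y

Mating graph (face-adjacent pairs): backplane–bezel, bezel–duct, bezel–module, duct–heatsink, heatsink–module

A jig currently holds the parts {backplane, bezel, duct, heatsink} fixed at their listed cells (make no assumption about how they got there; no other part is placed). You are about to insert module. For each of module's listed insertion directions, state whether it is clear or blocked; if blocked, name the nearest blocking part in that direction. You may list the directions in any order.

-x: ray from module(0, 0, 1) has no placed part ⇒ clear
+y: ray from module(0, 0, 1) has no placed part ⇒ clear

+y: clear; -x: clear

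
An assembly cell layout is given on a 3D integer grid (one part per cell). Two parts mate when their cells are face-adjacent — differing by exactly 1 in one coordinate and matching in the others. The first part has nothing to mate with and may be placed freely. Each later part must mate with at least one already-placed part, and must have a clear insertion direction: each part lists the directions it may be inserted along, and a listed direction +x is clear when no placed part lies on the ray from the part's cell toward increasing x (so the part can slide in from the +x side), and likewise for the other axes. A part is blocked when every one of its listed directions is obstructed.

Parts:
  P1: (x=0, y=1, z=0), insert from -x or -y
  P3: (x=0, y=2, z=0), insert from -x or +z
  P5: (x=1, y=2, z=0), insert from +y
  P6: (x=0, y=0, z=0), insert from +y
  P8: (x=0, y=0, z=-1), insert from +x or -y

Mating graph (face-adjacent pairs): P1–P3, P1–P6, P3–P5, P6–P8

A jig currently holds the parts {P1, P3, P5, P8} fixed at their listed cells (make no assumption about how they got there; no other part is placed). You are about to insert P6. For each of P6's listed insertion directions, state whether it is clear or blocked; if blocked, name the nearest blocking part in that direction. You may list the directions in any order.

+y: nearest on ray is P1@(0, 1, 0) ⇒ blocked

+y: blocked by P1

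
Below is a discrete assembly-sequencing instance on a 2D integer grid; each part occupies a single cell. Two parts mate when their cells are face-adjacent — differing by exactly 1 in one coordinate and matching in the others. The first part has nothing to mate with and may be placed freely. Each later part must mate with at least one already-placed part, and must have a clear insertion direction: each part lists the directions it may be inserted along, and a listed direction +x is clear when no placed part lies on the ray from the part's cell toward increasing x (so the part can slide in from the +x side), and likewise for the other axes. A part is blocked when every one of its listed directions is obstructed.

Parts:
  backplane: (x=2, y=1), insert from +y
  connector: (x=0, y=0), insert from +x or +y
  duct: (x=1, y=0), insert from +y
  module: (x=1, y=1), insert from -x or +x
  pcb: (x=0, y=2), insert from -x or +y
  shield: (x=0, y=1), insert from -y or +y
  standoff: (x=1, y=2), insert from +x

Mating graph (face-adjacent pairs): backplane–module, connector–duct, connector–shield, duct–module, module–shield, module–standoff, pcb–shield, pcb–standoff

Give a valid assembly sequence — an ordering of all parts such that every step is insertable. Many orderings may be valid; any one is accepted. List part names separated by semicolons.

shield; connector; duct; module; backplane; standoff; pcb

1. shield@(0, 1) [-y clear] — {shield}
2. connector@(0, 0) [+x clear] — {connector, shield}
3. duct@(1, 0) [+y clear] — {connector, duct, shield}
4. module@(1, 1) [+x clear] — {connector, duct, module, shield}
5. backplane@(2, 1) [+y clear] — {backplane, connector, duct, module, shield}
6. standoff@(1, 2) [+x clear] — {backplane, connector, duct, module, shield, standoff}
7. pcb@(0, 2) [-x clear] — {backplane, connector, duct, module, pcb, shield, standoff}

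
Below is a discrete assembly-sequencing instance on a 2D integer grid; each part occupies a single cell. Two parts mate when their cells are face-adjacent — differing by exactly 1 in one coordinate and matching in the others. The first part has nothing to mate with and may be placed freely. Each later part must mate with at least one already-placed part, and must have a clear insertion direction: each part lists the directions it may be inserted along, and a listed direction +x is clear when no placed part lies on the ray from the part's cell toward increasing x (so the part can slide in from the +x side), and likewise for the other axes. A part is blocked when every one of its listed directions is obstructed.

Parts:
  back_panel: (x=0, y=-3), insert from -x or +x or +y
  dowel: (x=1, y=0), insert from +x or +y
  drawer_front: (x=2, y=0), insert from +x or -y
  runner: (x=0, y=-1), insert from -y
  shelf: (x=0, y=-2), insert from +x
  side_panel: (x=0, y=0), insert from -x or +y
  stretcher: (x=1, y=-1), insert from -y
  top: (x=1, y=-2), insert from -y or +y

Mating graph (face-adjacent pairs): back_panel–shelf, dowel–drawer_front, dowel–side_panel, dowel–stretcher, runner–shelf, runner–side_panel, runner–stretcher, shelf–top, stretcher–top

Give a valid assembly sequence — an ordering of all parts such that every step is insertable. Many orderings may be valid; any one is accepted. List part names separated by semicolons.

stretcher; runner; dowel; drawer_front; side_panel; shelf; back_panel; top

1. stretcher@(1, -1) [-y clear] — {stretcher}
2. runner@(0, -1) [-y clear] — {runner, stretcher}
3. dowel@(1, 0) [+x clear] — {dowel, runner, stretcher}
4. drawer_front@(2, 0) [+x clear] — {dowel, drawer_front, runner, stretcher}
5. side_panel@(0, 0) [-x clear] — {dowel, drawer_front, runner, side_panel, stretcher}
6. shelf@(0, -2) [+x clear] — {dowel, drawer_front, runner, shelf, side_panel, stretcher}
7. back_panel@(0, -3) [-x clear] — {back_panel, dowel, drawer_front, runner, shelf, side_panel, stretcher}
8. top@(1, -2) [-y clear] — {back_panel, dowel, drawer_front, runner, shelf, side_panel, stretcher, top}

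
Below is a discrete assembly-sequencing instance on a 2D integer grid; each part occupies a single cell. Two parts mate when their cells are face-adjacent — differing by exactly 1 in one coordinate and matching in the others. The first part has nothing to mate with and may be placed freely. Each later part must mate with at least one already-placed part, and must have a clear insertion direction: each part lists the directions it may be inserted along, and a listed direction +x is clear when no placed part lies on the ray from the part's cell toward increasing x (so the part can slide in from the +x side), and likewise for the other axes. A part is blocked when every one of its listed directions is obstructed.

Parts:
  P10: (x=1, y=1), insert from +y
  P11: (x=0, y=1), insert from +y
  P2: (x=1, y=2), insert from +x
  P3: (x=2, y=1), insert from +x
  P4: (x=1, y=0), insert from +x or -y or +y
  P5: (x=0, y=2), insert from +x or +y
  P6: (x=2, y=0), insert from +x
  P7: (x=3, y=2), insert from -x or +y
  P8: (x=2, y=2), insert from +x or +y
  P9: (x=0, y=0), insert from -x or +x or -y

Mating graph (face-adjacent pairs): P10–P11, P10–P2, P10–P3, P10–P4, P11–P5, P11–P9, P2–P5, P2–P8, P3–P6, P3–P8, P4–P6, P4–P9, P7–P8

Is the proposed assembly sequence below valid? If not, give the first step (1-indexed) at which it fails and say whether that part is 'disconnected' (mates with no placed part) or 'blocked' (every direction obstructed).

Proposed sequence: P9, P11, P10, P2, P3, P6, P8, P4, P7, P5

1. P9@(0, 0) [-x clear] — {P9}
2. P11@(0, 1) [+y clear] — {P11, P9}
3. P10@(1, 1) [+y clear] — {P10, P11, P9}
4. P2@(1, 2) [+x clear] — {P10, P11, P2, P9}
5. P3@(2, 1) [+x clear] — {P10, P11, P2, P3, P9}
6. P6@(2, 0) [+x clear] — {P10, P11, P2, P3, P6, P9}
7. P8@(2, 2) [+x clear] — {P10, P11, P2, P3, P6, P8, P9}
8. P4@(1, 0) [-y clear] — {P10, P11, P2, P3, P4, P6, P8, P9}
9. P7@(3, 2) [+y clear] — {P10, P11, P2, P3, P4, P6, P7, P8, P9}
10. P5@(0, 2) [+y clear] — {P10, P11, P2, P3, P4, P5, P6, P7, P8, P9}

Valid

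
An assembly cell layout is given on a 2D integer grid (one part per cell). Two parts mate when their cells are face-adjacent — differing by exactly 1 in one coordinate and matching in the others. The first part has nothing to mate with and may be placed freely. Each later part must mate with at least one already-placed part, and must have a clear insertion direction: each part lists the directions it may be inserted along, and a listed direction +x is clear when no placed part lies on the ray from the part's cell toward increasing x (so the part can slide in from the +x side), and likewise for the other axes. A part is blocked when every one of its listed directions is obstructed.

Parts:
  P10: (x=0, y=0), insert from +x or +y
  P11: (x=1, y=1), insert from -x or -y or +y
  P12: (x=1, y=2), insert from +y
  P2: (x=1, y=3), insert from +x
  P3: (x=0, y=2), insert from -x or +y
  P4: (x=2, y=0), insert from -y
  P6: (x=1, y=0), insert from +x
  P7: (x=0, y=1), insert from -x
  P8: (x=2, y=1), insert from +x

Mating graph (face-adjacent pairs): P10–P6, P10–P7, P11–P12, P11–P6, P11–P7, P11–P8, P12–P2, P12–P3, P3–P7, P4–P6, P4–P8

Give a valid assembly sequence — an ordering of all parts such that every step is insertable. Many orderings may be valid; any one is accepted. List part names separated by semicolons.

P3; P12; P7; P2; P10; P11; P6; P8; P4

1. P3@(0, 2) [-x clear] — {P3}
2. P12@(1, 2) [+y clear] — {P12, P3}
3. P7@(0, 1) [-x clear] — {P12, P3, P7}
4. P2@(1, 3) [+x clear] — {P12, P2, P3, P7}
5. P10@(0, 0) [+x clear] — {P10, P12, P2, P3, P7}
6. P11@(1, 1) [-y clear] — {P10, P11, P12, P2, P3, P7}
7. P6@(1, 0) [+x clear] — {P10, P11, P12, P2, P3, P6, P7}
8. P8@(2, 1) [+x clear] — {P10, P11, P12, P2, P3, P6, P7, P8}
9. P4@(2, 0) [-y clear] — {P10, P11, P12, P2, P3, P4, P6, P7, P8}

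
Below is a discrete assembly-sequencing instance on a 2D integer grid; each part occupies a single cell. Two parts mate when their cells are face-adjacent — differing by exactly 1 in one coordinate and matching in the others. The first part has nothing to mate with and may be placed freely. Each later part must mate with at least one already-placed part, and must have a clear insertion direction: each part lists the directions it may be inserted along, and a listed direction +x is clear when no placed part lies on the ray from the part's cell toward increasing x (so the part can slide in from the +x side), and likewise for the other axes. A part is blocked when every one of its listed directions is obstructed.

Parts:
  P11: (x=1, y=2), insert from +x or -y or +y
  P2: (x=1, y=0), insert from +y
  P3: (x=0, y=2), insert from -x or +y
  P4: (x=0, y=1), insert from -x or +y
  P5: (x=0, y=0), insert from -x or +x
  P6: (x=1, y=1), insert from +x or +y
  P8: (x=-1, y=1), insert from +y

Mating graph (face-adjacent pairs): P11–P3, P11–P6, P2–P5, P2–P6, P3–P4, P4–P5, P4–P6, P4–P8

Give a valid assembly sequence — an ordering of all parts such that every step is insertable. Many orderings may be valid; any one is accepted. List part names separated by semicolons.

1. P2@(1, 0) [+y clear] — {P2}
2. P6@(1, 1) [+x clear] — {P2, P6}
3. P4@(0, 1) [-x clear] — {P2, P4, P6}
4. P8@(-1, 1) [+y clear] — {P2, P4, P6, P8}
5. P5@(0, 0) [-x clear] — {P2, P4, P5, P6, P8}
6. P11@(1, 2) [+x clear] — {P11, P2, P4, P5, P6, P8}
7. P3@(0, 2) [-x clear] — {P11, P2, P3, P4, P5, P6, P8}

P2; P6; P4; P8; P5; P11; P3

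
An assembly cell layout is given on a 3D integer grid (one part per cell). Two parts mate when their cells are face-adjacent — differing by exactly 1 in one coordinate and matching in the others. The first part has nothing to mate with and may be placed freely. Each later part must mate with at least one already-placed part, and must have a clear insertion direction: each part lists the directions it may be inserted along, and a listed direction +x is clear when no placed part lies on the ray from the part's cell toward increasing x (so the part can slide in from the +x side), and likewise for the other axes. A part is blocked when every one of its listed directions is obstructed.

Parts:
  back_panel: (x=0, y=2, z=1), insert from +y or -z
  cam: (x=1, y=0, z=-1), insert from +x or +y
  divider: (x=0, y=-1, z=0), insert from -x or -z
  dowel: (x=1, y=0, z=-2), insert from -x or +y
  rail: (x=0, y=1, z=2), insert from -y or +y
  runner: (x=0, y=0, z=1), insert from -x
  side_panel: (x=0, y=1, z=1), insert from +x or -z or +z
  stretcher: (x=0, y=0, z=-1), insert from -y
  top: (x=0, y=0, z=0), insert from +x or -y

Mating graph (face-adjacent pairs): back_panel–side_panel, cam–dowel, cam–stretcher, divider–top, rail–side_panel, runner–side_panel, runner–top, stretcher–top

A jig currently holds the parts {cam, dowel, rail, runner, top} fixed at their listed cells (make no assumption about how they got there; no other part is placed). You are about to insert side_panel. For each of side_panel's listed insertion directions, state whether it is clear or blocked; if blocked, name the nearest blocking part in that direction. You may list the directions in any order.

+x: clear; +z: blocked by rail; -z: clear

+x: ray from side_panel(0, 1, 1) has no placed part ⇒ clear
-z: ray from side_panel(0, 1, 1) has no placed part ⇒ clear
+z: nearest on ray is rail@(0, 1, 2) ⇒ blocked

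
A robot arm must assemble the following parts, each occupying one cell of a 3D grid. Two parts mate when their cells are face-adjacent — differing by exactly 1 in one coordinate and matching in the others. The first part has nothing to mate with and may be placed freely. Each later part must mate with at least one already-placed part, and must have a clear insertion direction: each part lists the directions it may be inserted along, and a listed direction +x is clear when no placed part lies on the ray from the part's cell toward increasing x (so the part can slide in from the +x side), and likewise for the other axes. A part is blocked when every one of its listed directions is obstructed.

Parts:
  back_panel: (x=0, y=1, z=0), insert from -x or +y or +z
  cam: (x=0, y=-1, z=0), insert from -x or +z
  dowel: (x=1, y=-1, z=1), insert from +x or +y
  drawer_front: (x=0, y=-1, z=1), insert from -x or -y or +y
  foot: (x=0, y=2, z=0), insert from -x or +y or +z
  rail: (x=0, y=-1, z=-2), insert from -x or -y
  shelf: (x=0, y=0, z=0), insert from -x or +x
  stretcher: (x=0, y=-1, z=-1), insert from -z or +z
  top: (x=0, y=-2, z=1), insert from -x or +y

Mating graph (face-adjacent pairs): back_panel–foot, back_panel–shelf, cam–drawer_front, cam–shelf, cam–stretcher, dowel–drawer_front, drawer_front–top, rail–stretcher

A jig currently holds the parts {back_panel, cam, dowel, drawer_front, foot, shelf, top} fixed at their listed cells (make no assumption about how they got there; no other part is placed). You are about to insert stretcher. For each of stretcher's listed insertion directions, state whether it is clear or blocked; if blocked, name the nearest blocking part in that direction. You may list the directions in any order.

-z: ray from stretcher(0, -1, -1) has no placed part ⇒ clear
+z: nearest on ray is cam@(0, -1, 0) ⇒ blocked

+z: blocked by cam; -z: clear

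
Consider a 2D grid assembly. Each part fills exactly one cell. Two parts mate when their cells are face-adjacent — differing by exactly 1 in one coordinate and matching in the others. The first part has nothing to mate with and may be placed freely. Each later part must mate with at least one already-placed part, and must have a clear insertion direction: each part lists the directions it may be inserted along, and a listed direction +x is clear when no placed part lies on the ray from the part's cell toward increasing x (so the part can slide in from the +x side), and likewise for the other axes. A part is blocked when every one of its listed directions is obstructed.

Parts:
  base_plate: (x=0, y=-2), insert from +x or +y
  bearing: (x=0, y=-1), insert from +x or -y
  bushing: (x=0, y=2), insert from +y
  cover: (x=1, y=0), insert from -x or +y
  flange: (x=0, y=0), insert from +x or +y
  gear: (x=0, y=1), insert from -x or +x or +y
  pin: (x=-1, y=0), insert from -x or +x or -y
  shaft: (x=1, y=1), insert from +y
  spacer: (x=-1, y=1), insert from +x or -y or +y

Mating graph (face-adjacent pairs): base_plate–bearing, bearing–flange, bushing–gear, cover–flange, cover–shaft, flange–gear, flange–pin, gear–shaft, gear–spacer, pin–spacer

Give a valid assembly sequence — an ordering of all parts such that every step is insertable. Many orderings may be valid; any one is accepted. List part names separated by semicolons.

flange; gear; bearing; base_plate; spacer; pin; bushing; cover; shaft

1. flange@(0, 0) [+x clear] — {flange}
2. gear@(0, 1) [-x clear] — {flange, gear}
3. bearing@(0, -1) [+x clear] — {bearing, flange, gear}
4. base_plate@(0, -2) [+x clear] — {base_plate, bearing, flange, gear}
5. spacer@(-1, 1) [-y clear] — {base_plate, bearing, flange, gear, spacer}
6. pin@(-1, 0) [-x clear] — {base_plate, bearing, flange, gear, pin, spacer}
7. bushing@(0, 2) [+y clear] — {base_plate, bearing, bushing, flange, gear, pin, spacer}
8. cover@(1, 0) [+y clear] — {base_plate, bearing, bushing, cover, flange, gear, pin, spacer}
9. shaft@(1, 1) [+y clear] — {base_plate, bearing, bushing, cover, flange, gear, pin, shaft, spacer}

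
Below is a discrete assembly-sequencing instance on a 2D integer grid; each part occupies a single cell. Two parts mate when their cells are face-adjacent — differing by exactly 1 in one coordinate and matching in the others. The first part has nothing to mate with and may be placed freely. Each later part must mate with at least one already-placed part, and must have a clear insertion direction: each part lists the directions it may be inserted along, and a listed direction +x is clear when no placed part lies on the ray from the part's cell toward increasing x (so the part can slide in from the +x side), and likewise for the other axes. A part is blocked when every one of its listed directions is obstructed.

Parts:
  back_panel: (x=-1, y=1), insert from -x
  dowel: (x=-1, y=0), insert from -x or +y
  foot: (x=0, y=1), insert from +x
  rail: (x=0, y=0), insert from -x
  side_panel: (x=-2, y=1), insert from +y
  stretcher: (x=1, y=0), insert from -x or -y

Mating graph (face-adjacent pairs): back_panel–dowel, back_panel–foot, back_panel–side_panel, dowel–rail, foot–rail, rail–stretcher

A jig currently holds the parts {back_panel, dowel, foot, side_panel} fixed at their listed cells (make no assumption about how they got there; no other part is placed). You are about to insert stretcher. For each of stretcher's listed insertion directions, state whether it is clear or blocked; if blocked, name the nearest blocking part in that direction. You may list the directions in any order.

-x: blocked by dowel; -y: clear

-x: nearest on ray is dowel@(-1, 0) ⇒ blocked
-y: ray from stretcher(1, 0) has no placed part ⇒ clear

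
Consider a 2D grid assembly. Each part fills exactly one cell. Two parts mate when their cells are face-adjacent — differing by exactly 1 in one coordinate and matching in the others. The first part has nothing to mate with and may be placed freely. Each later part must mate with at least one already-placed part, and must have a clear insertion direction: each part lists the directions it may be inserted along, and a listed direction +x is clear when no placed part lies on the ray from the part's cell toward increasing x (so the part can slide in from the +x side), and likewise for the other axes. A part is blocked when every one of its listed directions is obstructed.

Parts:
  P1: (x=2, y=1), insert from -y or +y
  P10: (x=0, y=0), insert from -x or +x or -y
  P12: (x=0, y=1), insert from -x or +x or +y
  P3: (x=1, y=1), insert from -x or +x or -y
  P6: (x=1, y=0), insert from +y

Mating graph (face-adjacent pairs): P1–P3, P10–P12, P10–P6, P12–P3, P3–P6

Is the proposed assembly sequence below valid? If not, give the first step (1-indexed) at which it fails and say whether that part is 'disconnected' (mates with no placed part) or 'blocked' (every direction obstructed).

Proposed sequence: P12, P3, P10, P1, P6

1. P12@(0, 1) [-x clear] — {P12}
2. P3@(1, 1) [+x clear] — {P12, P3}
3. P10@(0, 0) [-x clear] — {P10, P12, P3}
4. P1@(2, 1) [-y clear] — {P1, P10, P12, P3}
5. P6@(1, 0) — +y all obstructed ⇒ blocked

Invalid at step 5 (blocked)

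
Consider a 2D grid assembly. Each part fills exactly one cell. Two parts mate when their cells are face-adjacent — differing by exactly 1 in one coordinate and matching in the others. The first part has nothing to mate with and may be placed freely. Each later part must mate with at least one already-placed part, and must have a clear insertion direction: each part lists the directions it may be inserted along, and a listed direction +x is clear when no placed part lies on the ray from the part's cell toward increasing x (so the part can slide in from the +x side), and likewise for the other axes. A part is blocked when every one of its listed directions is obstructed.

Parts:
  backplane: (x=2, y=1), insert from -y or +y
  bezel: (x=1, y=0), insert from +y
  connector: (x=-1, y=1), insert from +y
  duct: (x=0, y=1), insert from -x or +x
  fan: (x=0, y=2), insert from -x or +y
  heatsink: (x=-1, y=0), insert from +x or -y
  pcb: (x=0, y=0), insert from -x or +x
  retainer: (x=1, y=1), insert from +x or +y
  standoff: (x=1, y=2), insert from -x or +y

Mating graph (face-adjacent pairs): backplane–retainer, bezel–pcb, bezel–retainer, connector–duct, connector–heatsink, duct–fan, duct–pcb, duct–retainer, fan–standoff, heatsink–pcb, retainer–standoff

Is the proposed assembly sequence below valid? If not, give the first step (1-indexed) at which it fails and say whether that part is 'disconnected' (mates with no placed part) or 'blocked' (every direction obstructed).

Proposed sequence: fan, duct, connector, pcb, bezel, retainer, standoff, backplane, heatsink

1. fan@(0, 2) [-x clear] — {fan}
2. duct@(0, 1) [-x clear] — {duct, fan}
3. connector@(-1, 1) [+y clear] — {connector, duct, fan}
4. pcb@(0, 0) [-x clear] — {connector, duct, fan, pcb}
5. bezel@(1, 0) [+y clear] — {bezel, connector, duct, fan, pcb}
6. retainer@(1, 1) [+x clear] — {bezel, connector, duct, fan, pcb, retainer}
7. standoff@(1, 2) [+y clear] — {bezel, connector, duct, fan, pcb, retainer, standoff}
8. backplane@(2, 1) [-y clear] — {backplane, bezel, connector, duct, fan, pcb, retainer, standoff}
9. heatsink@(-1, 0) [-y clear] — {backplane, bezel, connector, duct, fan, heatsink, pcb, retainer, standoff}

Valid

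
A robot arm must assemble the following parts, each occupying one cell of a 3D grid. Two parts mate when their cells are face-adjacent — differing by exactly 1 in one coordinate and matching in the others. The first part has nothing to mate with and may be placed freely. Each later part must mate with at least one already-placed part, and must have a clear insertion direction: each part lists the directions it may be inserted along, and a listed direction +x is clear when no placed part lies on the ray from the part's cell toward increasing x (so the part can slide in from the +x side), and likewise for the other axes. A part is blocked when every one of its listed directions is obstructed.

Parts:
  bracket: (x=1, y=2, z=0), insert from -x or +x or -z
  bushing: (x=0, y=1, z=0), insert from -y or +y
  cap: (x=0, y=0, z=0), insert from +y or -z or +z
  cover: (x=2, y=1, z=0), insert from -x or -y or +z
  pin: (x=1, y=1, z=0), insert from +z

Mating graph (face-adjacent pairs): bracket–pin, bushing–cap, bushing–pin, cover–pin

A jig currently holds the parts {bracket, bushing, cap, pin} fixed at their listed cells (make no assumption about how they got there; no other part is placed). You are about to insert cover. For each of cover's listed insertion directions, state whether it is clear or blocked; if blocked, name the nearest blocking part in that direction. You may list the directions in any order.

-x: nearest on ray is pin@(1, 1, 0) ⇒ blocked
-y: ray from cover(2, 1, 0) has no placed part ⇒ clear
+z: ray from cover(2, 1, 0) has no placed part ⇒ clear

+z: clear; -x: blocked by pin; -y: clear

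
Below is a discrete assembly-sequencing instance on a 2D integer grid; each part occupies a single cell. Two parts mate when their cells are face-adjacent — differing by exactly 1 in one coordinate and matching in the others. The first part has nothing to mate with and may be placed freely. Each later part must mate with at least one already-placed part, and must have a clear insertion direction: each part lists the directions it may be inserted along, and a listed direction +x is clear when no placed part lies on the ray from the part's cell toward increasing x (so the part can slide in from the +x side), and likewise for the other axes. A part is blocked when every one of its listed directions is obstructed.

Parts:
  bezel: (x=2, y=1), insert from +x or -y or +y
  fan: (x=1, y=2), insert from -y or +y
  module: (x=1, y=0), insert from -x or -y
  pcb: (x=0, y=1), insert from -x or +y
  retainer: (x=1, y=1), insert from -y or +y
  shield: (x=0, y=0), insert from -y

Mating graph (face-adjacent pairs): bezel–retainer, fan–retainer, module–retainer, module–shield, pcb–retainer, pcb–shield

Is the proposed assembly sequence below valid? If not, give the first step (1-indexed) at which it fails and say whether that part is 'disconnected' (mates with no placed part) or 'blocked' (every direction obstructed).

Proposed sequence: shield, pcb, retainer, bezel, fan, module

1. shield@(0, 0) [-y clear] — {shield}
2. pcb@(0, 1) [-x clear] — {pcb, shield}
3. retainer@(1, 1) [-y clear] — {pcb, retainer, shield}
4. bezel@(2, 1) [+x clear] — {bezel, pcb, retainer, shield}
5. fan@(1, 2) [+y clear] — {bezel, fan, pcb, retainer, shield}
6. module@(1, 0) [-y clear] — {bezel, fan, module, pcb, retainer, shield}

Valid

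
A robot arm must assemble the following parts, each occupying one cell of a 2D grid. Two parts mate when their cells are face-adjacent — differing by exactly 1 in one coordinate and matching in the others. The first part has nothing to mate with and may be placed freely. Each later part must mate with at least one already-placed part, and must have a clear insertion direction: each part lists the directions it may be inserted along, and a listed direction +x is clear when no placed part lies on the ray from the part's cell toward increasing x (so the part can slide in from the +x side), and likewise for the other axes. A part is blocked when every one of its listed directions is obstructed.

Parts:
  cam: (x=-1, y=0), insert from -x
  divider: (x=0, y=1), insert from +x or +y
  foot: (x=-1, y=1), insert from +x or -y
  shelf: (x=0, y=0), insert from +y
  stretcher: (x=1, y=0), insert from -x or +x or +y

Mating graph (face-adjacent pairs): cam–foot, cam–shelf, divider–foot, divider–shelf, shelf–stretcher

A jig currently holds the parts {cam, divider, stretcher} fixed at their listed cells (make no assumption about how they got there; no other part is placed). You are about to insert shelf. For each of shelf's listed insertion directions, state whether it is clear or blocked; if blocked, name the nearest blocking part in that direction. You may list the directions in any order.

+y: blocked by divider

+y: nearest on ray is divider@(0, 1) ⇒ blocked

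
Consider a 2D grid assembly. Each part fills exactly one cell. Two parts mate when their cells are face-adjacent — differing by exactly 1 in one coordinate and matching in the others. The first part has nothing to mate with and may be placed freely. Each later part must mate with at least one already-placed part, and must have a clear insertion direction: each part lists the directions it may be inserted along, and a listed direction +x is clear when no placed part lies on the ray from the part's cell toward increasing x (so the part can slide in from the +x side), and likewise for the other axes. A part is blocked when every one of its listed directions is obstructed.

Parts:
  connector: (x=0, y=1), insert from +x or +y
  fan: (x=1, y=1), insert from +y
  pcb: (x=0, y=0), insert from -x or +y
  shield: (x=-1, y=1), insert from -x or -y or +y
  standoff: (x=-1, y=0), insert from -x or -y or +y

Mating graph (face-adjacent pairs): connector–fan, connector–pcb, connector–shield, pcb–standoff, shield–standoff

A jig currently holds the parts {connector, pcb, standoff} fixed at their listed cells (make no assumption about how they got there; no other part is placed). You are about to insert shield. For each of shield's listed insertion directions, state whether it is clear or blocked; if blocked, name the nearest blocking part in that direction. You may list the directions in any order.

-x: ray from shield(-1, 1) has no placed part ⇒ clear
-y: nearest on ray is standoff@(-1, 0) ⇒ blocked
+y: ray from shield(-1, 1) has no placed part ⇒ clear

+y: clear; -x: clear; -y: blocked by standoff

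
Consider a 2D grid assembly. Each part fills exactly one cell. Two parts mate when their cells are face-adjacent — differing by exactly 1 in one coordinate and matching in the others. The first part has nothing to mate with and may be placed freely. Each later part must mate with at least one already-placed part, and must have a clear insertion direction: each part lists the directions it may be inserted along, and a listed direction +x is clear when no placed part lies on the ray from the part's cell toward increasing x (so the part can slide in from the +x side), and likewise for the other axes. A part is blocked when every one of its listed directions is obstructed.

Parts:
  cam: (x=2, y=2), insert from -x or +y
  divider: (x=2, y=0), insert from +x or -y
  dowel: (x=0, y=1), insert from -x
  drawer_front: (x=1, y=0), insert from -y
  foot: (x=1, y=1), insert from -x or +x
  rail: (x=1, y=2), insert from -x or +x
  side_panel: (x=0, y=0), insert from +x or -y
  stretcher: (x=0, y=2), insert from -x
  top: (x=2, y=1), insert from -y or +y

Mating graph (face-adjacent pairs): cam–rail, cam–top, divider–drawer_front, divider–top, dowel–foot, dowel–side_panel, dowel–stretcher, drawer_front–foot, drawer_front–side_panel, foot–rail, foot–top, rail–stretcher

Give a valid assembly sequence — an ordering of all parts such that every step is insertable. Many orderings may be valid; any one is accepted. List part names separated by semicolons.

1. dowel@(0, 1) [-x clear] — {dowel}
2. side_panel@(0, 0) [+x clear] — {dowel, side_panel}
3. drawer_front@(1, 0) [-y clear] — {dowel, drawer_front, side_panel}
4. foot@(1, 1) [+x clear] — {dowel, drawer_front, foot, side_panel}
5. top@(2, 1) [-y clear] — {dowel, drawer_front, foot, side_panel, top}
6. cam@(2, 2) [-x clear] — {cam, dowel, drawer_front, foot, side_panel, top}
7. rail@(1, 2) [-x clear] — {cam, dowel, drawer_front, foot, rail, side_panel, top}
8. stretcher@(0, 2) [-x clear] — {cam, dowel, drawer_front, foot, rail, side_panel, stretcher, top}
9. divider@(2, 0) [+x clear] — {cam, divider, dowel, drawer_front, foot, rail, side_panel, stretcher, top}

dowel; side_panel; drawer_front; foot; top; cam; rail; stretcher; divider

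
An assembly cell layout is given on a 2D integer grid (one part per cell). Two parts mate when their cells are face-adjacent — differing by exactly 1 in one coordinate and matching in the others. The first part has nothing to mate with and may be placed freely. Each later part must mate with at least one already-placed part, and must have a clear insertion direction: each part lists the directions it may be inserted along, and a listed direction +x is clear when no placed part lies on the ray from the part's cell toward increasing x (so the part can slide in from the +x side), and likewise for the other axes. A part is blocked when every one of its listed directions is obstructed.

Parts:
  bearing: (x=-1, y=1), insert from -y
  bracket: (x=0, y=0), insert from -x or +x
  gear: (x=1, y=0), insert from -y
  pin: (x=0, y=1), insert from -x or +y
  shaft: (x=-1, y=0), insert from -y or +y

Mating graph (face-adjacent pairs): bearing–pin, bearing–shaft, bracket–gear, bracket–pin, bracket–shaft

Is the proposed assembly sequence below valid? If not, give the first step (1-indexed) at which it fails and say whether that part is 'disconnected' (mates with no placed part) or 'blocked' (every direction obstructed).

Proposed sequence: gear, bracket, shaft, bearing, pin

1. gear@(1, 0) [-y clear] — {gear}
2. bracket@(0, 0) [-x clear] — {bracket, gear}
3. shaft@(-1, 0) [-y clear] — {bracket, gear, shaft}
4. bearing@(-1, 1) — -y all obstructed ⇒ blocked

Invalid at step 4 (blocked)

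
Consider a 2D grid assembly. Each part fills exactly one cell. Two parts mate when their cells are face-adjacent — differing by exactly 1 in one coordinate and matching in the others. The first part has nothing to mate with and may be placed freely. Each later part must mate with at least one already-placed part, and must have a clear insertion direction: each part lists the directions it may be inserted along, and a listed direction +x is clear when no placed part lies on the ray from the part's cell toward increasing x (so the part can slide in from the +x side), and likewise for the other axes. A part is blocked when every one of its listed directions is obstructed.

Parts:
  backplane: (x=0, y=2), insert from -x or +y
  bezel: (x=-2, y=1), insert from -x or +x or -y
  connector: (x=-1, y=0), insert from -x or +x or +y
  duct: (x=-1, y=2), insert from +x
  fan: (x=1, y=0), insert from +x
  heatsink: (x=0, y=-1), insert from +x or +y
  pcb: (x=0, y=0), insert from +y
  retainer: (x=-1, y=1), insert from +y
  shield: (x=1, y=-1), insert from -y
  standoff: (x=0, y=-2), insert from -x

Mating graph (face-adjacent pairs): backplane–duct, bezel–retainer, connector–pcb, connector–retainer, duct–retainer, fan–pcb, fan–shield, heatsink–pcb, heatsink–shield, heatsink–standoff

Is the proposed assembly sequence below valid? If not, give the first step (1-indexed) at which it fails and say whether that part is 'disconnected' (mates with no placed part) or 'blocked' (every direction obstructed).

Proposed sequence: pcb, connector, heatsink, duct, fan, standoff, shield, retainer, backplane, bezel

Invalid at step 4 (disconnected)

1. pcb@(0, 0) [+y clear] — {pcb}
2. connector@(-1, 0) [-x clear] — {connector, pcb}
3. heatsink@(0, -1) [+x clear] — {connector, heatsink, pcb}
4. duct@(-1, 2) — no placed neighbour ⇒ disconnected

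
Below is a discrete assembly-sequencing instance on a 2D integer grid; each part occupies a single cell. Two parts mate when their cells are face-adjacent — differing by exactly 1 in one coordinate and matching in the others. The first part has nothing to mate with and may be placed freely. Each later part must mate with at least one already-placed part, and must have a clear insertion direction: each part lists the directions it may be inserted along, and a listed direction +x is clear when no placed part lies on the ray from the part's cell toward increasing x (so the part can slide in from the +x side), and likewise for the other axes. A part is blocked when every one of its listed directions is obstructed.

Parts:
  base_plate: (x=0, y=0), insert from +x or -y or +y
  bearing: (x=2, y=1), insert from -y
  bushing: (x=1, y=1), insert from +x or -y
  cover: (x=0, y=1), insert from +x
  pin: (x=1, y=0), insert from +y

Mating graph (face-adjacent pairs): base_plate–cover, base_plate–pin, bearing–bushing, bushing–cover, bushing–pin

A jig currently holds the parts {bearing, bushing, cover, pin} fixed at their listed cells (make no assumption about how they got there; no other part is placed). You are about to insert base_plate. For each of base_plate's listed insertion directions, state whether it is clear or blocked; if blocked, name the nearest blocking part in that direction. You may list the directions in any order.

+x: nearest on ray is pin@(1, 0) ⇒ blocked
-y: ray from base_plate(0, 0) has no placed part ⇒ clear
+y: nearest on ray is cover@(0, 1) ⇒ blocked

+x: blocked by pin; +y: blocked by cover; -y: clear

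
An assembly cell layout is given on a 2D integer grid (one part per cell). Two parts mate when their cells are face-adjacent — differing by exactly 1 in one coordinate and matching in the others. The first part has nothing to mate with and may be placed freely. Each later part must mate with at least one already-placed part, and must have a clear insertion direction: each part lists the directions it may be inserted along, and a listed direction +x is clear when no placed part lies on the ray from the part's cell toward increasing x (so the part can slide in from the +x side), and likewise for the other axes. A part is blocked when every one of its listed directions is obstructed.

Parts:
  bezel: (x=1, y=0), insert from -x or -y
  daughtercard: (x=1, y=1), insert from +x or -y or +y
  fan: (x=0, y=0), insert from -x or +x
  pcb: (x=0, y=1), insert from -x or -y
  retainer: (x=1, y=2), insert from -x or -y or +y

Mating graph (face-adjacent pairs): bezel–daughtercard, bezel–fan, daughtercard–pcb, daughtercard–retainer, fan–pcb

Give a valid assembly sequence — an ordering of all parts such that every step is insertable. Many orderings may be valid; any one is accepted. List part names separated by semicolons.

1. fan@(0, 0) [-x clear] — {fan}
2. pcb@(0, 1) [-x clear] — {fan, pcb}
3. daughtercard@(1, 1) [+x clear] — {daughtercard, fan, pcb}
4. bezel@(1, 0) [-y clear] — {bezel, daughtercard, fan, pcb}
5. retainer@(1, 2) [-x clear] — {bezel, daughtercard, fan, pcb, retainer}

fan; pcb; daughtercard; bezel; retainer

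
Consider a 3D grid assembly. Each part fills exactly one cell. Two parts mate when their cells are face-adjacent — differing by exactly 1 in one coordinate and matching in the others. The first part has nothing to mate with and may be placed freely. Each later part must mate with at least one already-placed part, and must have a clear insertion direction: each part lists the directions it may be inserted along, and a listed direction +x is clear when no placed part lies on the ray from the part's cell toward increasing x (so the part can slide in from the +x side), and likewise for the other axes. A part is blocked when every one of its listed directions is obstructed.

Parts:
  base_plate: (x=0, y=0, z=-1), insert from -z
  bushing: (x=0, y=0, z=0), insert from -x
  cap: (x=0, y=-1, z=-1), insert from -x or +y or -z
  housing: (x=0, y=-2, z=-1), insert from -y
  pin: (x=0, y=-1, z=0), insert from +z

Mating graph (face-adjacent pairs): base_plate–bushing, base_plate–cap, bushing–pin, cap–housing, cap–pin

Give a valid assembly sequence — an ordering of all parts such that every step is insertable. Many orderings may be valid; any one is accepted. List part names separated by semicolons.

bushing; base_plate; cap; housing; pin

1. bushing@(0, 0, 0) [-x clear] — {bushing}
2. base_plate@(0, 0, -1) [-z clear] — {base_plate, bushing}
3. cap@(0, -1, -1) [-x clear] — {base_plate, bushing, cap}
4. housing@(0, -2, -1) [-y clear] — {base_plate, bushing, cap, housing}
5. pin@(0, -1, 0) [+z clear] — {base_plate, bushing, cap, housing, pin}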